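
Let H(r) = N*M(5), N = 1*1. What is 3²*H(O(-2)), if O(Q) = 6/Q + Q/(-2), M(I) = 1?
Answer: 9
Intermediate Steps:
N = 1
O(Q) = 6/Q - Q/2 (O(Q) = 6/Q + Q*(-½) = 6/Q - Q/2)
H(r) = 1 (H(r) = 1*1 = 1)
3²*H(O(-2)) = 3²*1 = 9*1 = 9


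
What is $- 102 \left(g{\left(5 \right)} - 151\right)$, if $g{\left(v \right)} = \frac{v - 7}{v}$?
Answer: $\frac{77214}{5} \approx 15443.0$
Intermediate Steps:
$g{\left(v \right)} = \frac{-7 + v}{v}$ ($g{\left(v \right)} = \frac{v - 7}{v} = \frac{-7 + v}{v}$)
$- 102 \left(g{\left(5 \right)} - 151\right) = - 102 \left(\frac{-7 + 5}{5} - 151\right) = - 102 \left(\frac{1}{5} \left(-2\right) - 151\right) = - 102 \left(- \frac{2}{5} - 151\right) = \left(-102\right) \left(- \frac{757}{5}\right) = \frac{77214}{5}$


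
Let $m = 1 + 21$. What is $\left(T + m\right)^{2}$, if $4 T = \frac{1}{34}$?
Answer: $\frac{8958049}{18496} \approx 484.32$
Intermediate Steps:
$m = 22$
$T = \frac{1}{136}$ ($T = \frac{1}{4 \cdot 34} = \frac{1}{4} \cdot \frac{1}{34} = \frac{1}{136} \approx 0.0073529$)
$\left(T + m\right)^{2} = \left(\frac{1}{136} + 22\right)^{2} = \left(\frac{2993}{136}\right)^{2} = \frac{8958049}{18496}$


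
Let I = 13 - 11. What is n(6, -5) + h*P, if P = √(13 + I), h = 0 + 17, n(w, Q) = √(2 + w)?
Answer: 2*√2 + 17*√15 ≈ 68.669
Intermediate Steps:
I = 2
h = 17
P = √15 (P = √(13 + 2) = √15 ≈ 3.8730)
n(6, -5) + h*P = √(2 + 6) + 17*√15 = √8 + 17*√15 = 2*√2 + 17*√15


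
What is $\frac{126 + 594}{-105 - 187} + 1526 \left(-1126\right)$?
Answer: $- \frac{125434328}{73} \approx -1.7183 \cdot 10^{6}$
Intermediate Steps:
$\frac{126 + 594}{-105 - 187} + 1526 \left(-1126\right) = \frac{720}{-292} - 1718276 = 720 \left(- \frac{1}{292}\right) - 1718276 = - \frac{180}{73} - 1718276 = - \frac{125434328}{73}$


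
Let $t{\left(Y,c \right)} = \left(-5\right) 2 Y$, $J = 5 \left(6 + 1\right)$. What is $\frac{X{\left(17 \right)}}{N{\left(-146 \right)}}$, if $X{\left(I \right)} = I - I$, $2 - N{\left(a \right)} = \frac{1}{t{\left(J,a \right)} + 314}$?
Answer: $0$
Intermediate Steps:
$J = 35$ ($J = 5 \cdot 7 = 35$)
$t{\left(Y,c \right)} = - 10 Y$
$N{\left(a \right)} = \frac{73}{36}$ ($N{\left(a \right)} = 2 - \frac{1}{\left(-10\right) 35 + 314} = 2 - \frac{1}{-350 + 314} = 2 - \frac{1}{-36} = 2 - - \frac{1}{36} = 2 + \frac{1}{36} = \frac{73}{36}$)
$X{\left(I \right)} = 0$
$\frac{X{\left(17 \right)}}{N{\left(-146 \right)}} = \frac{0}{\frac{73}{36}} = 0 \cdot \frac{36}{73} = 0$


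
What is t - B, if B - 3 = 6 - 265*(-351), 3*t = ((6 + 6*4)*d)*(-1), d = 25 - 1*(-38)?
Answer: -93654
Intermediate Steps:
d = 63 (d = 25 + 38 = 63)
t = -630 (t = (((6 + 6*4)*63)*(-1))/3 = (((6 + 24)*63)*(-1))/3 = ((30*63)*(-1))/3 = (1890*(-1))/3 = (⅓)*(-1890) = -630)
B = 93024 (B = 3 + (6 - 265*(-351)) = 3 + (6 + 93015) = 3 + 93021 = 93024)
t - B = -630 - 1*93024 = -630 - 93024 = -93654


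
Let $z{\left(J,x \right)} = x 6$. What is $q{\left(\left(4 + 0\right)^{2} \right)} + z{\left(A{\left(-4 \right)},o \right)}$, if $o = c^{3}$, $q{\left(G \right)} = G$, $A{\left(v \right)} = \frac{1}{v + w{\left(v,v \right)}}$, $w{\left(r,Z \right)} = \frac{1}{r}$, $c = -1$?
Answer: $10$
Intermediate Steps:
$A{\left(v \right)} = \frac{1}{v + \frac{1}{v}}$
$o = -1$ ($o = \left(-1\right)^{3} = -1$)
$z{\left(J,x \right)} = 6 x$
$q{\left(\left(4 + 0\right)^{2} \right)} + z{\left(A{\left(-4 \right)},o \right)} = \left(4 + 0\right)^{2} + 6 \left(-1\right) = 4^{2} - 6 = 16 - 6 = 10$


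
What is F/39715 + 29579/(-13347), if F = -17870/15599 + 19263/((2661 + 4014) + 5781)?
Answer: -1950857609525473/880293962466360 ≈ -2.2161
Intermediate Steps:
F = 25964939/64767048 (F = -17870*1/15599 + 19263/(6675 + 5781) = -17870/15599 + 19263/12456 = -17870/15599 + 19263*(1/12456) = -17870/15599 + 6421/4152 = 25964939/64767048 ≈ 0.40090)
F/39715 + 29579/(-13347) = (25964939/64767048)/39715 + 29579/(-13347) = (25964939/64767048)*(1/39715) + 29579*(-1/13347) = 1997303/197863331640 - 29579/13347 = -1950857609525473/880293962466360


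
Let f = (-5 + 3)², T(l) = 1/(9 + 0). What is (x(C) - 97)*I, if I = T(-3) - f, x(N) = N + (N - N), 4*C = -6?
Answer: 6895/18 ≈ 383.06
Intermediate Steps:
C = -3/2 (C = (¼)*(-6) = -3/2 ≈ -1.5000)
T(l) = ⅑ (T(l) = 1/9 = ⅑)
f = 4 (f = (-2)² = 4)
x(N) = N (x(N) = N + 0 = N)
I = -35/9 (I = ⅑ - 1*4 = ⅑ - 4 = -35/9 ≈ -3.8889)
(x(C) - 97)*I = (-3/2 - 97)*(-35/9) = -197/2*(-35/9) = 6895/18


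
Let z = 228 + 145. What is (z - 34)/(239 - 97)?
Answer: 339/142 ≈ 2.3873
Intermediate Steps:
z = 373
(z - 34)/(239 - 97) = (373 - 34)/(239 - 97) = 339/142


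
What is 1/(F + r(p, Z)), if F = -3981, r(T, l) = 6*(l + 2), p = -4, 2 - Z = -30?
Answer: -1/3777 ≈ -0.00026476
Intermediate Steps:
Z = 32 (Z = 2 - 1*(-30) = 2 + 30 = 32)
r(T, l) = 12 + 6*l (r(T, l) = 6*(2 + l) = 12 + 6*l)
1/(F + r(p, Z)) = 1/(-3981 + (12 + 6*32)) = 1/(-3981 + (12 + 192)) = 1/(-3981 + 204) = 1/(-3777) = -1/3777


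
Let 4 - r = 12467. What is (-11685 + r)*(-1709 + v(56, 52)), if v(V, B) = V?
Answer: 39916644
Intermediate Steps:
r = -12463 (r = 4 - 1*12467 = 4 - 12467 = -12463)
(-11685 + r)*(-1709 + v(56, 52)) = (-11685 - 12463)*(-1709 + 56) = -24148*(-1653) = 39916644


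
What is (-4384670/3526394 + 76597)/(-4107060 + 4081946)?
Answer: -67526704137/22140464729 ≈ -3.0499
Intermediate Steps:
(-4384670/3526394 + 76597)/(-4107060 + 4081946) = (-4384670*1/3526394 + 76597)/(-25114) = (-2192335/1763197 + 76597)*(-1/25114) = (135053408274/1763197)*(-1/25114) = -67526704137/22140464729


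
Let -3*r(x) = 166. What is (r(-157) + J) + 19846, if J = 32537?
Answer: 156983/3 ≈ 52328.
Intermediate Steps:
r(x) = -166/3 (r(x) = -⅓*166 = -166/3)
(r(-157) + J) + 19846 = (-166/3 + 32537) + 19846 = 97445/3 + 19846 = 156983/3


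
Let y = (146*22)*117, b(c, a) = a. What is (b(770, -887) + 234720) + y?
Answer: 609637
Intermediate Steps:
y = 375804 (y = 3212*117 = 375804)
(b(770, -887) + 234720) + y = (-887 + 234720) + 375804 = 233833 + 375804 = 609637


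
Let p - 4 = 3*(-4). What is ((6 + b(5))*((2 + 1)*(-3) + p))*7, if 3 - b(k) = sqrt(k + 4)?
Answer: -714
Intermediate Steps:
b(k) = 3 - sqrt(4 + k) (b(k) = 3 - sqrt(k + 4) = 3 - sqrt(4 + k))
p = -8 (p = 4 + 3*(-4) = 4 - 12 = -8)
((6 + b(5))*((2 + 1)*(-3) + p))*7 = ((6 + (3 - sqrt(4 + 5)))*((2 + 1)*(-3) - 8))*7 = ((6 + (3 - sqrt(9)))*(3*(-3) - 8))*7 = ((6 + (3 - 1*3))*(-9 - 8))*7 = ((6 + (3 - 3))*(-17))*7 = ((6 + 0)*(-17))*7 = (6*(-17))*7 = -102*7 = -714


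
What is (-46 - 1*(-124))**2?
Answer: 6084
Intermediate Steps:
(-46 - 1*(-124))**2 = (-46 + 124)**2 = 78**2 = 6084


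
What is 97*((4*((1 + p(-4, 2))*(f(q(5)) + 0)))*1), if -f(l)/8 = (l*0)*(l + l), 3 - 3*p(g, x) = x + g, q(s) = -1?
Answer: 0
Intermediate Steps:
p(g, x) = 1 - g/3 - x/3 (p(g, x) = 1 - (x + g)/3 = 1 - (g + x)/3 = 1 + (-g/3 - x/3) = 1 - g/3 - x/3)
f(l) = 0 (f(l) = -8*l*0*(l + l) = -0*2*l = -8*0 = 0)
97*((4*((1 + p(-4, 2))*(f(q(5)) + 0)))*1) = 97*((4*((1 + (1 - 1/3*(-4) - 1/3*2))*(0 + 0)))*1) = 97*((4*((1 + (1 + 4/3 - 2/3))*0))*1) = 97*((4*((1 + 5/3)*0))*1) = 97*((4*((8/3)*0))*1) = 97*((4*0)*1) = 97*(0*1) = 97*0 = 0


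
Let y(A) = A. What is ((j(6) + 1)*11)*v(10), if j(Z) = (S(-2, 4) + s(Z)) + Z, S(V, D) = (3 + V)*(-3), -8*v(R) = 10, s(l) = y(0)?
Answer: -55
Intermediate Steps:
s(l) = 0
v(R) = -5/4 (v(R) = -1/8*10 = -5/4)
S(V, D) = -9 - 3*V
j(Z) = -3 + Z (j(Z) = ((-9 - 3*(-2)) + 0) + Z = ((-9 + 6) + 0) + Z = (-3 + 0) + Z = -3 + Z)
((j(6) + 1)*11)*v(10) = (((-3 + 6) + 1)*11)*(-5/4) = ((3 + 1)*11)*(-5/4) = (4*11)*(-5/4) = 44*(-5/4) = -55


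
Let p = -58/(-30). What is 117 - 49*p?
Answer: 334/15 ≈ 22.267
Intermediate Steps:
p = 29/15 (p = -58*(-1/30) = 29/15 ≈ 1.9333)
117 - 49*p = 117 - 49*29/15 = 117 - 1421/15 = 334/15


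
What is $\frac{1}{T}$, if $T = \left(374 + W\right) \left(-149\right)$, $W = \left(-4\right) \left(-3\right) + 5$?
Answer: $- \frac{1}{58259} \approx -1.7165 \cdot 10^{-5}$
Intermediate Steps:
$W = 17$ ($W = 12 + 5 = 17$)
$T = -58259$ ($T = \left(374 + 17\right) \left(-149\right) = 391 \left(-149\right) = -58259$)
$\frac{1}{T} = \frac{1}{-58259} = - \frac{1}{58259}$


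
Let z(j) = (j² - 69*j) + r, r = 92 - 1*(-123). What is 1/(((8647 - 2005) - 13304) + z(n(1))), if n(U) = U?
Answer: -1/6515 ≈ -0.00015349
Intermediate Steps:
r = 215 (r = 92 + 123 = 215)
z(j) = 215 + j² - 69*j (z(j) = (j² - 69*j) + 215 = 215 + j² - 69*j)
1/(((8647 - 2005) - 13304) + z(n(1))) = 1/(((8647 - 2005) - 13304) + (215 + 1² - 69*1)) = 1/((6642 - 13304) + (215 + 1 - 69)) = 1/(-6662 + 147) = 1/(-6515) = -1/6515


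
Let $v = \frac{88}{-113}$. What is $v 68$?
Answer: $- \frac{5984}{113} \approx -52.956$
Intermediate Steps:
$v = - \frac{88}{113}$ ($v = 88 \left(- \frac{1}{113}\right) = - \frac{88}{113} \approx -0.77876$)
$v 68 = \left(- \frac{88}{113}\right) 68 = - \frac{5984}{113}$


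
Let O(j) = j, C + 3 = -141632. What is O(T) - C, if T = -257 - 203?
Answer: 141175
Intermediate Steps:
T = -460
C = -141635 (C = -3 - 141632 = -141635)
O(T) - C = -460 - 1*(-141635) = -460 + 141635 = 141175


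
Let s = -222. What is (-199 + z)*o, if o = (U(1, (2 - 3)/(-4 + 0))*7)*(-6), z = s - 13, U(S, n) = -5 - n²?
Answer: -369117/4 ≈ -92279.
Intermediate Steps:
z = -235 (z = -222 - 13 = -235)
o = 1701/8 (o = ((-5 - ((2 - 3)/(-4 + 0))²)*7)*(-6) = ((-5 - (-1/(-4))²)*7)*(-6) = ((-5 - (-1*(-¼))²)*7)*(-6) = ((-5 - (¼)²)*7)*(-6) = ((-5 - 1*1/16)*7)*(-6) = ((-5 - 1/16)*7)*(-6) = -81/16*7*(-6) = -567/16*(-6) = 1701/8 ≈ 212.63)
(-199 + z)*o = (-199 - 235)*(1701/8) = -434*1701/8 = -369117/4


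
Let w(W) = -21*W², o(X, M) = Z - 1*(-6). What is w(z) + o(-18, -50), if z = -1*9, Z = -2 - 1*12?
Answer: -1709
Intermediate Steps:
Z = -14 (Z = -2 - 12 = -14)
z = -9
o(X, M) = -8 (o(X, M) = -14 - 1*(-6) = -14 + 6 = -8)
w(z) + o(-18, -50) = -21*(-9)² - 8 = -21*81 - 8 = -1701 - 8 = -1709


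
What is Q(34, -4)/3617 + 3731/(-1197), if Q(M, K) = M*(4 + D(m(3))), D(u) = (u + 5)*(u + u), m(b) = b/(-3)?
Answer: -1951117/618507 ≈ -3.1546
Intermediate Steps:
m(b) = -b/3 (m(b) = b*(-1/3) = -b/3)
D(u) = 2*u*(5 + u) (D(u) = (5 + u)*(2*u) = 2*u*(5 + u))
Q(M, K) = -4*M (Q(M, K) = M*(4 + 2*(-1/3*3)*(5 - 1/3*3)) = M*(4 + 2*(-1)*(5 - 1)) = M*(4 + 2*(-1)*4) = M*(4 - 8) = M*(-4) = -4*M)
Q(34, -4)/3617 + 3731/(-1197) = -4*34/3617 + 3731/(-1197) = -136*1/3617 + 3731*(-1/1197) = -136/3617 - 533/171 = -1951117/618507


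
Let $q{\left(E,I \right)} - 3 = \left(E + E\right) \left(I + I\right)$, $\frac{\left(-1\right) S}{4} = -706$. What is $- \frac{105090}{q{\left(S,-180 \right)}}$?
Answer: $\frac{35030}{677759} \approx 0.051685$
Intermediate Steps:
$S = 2824$ ($S = \left(-4\right) \left(-706\right) = 2824$)
$q{\left(E,I \right)} = 3 + 4 E I$ ($q{\left(E,I \right)} = 3 + \left(E + E\right) \left(I + I\right) = 3 + 2 E 2 I = 3 + 4 E I$)
$- \frac{105090}{q{\left(S,-180 \right)}} = - \frac{105090}{3 + 4 \cdot 2824 \left(-180\right)} = - \frac{105090}{3 - 2033280} = - \frac{105090}{-2033277} = \left(-105090\right) \left(- \frac{1}{2033277}\right) = \frac{35030}{677759}$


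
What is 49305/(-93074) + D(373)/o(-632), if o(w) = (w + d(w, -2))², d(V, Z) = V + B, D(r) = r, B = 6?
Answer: -225415033/425709716 ≈ -0.52950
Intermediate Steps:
d(V, Z) = 6 + V (d(V, Z) = V + 6 = 6 + V)
o(w) = (6 + 2*w)² (o(w) = (w + (6 + w))² = (6 + 2*w)²)
49305/(-93074) + D(373)/o(-632) = 49305/(-93074) + 373/((4*(3 - 632)²)) = 49305*(-1/93074) + 373/((4*(-629)²)) = -285/538 + 373/((4*395641)) = -285/538 + 373/1582564 = -225415033/425709716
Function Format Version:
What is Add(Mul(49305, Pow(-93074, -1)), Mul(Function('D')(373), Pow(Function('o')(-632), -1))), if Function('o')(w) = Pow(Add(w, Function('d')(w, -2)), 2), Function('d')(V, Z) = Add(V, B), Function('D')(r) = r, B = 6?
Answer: Rational(-225415033, 425709716) ≈ -0.52950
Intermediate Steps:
Function('d')(V, Z) = Add(6, V) (Function('d')(V, Z) = Add(V, 6) = Add(6, V))
Function('o')(w) = Pow(Add(6, Mul(2, w)), 2) (Function('o')(w) = Pow(Add(w, Add(6, w)), 2) = Pow(Add(6, Mul(2, w)), 2))
Add(Mul(49305, Pow(-93074, -1)), Mul(Function('D')(373), Pow(Function('o')(-632), -1))) = Add(Mul(49305, Pow(-93074, -1)), Mul(373, Pow(Mul(4, Pow(Add(3, -632), 2)), -1))) = Add(Mul(49305, Rational(-1, 93074)), Mul(373, Pow(Mul(4, Pow(-629, 2)), -1))) = Add(Rational(-285, 538), Mul(373, Pow(Mul(4, 395641), -1))) = Add(Rational(-285, 538), Mul(373, Pow(1582564, -1))) = Add(Rational(-285, 538), Mul(373, Rational(1, 1582564))) = Add(Rational(-285, 538), Rational(373, 1582564)) = Rational(-225415033, 425709716)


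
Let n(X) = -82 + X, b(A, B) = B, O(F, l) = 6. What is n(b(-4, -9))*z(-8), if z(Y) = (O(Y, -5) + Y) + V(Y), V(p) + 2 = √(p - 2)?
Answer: 364 - 91*I*√10 ≈ 364.0 - 287.77*I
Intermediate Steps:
V(p) = -2 + √(-2 + p) (V(p) = -2 + √(p - 2) = -2 + √(-2 + p))
z(Y) = 4 + Y + √(-2 + Y) (z(Y) = (6 + Y) + (-2 + √(-2 + Y)) = 4 + Y + √(-2 + Y))
n(b(-4, -9))*z(-8) = (-82 - 9)*(4 - 8 + √(-2 - 8)) = -91*(4 - 8 + √(-10)) = -91*(4 - 8 + I*√10) = -91*(-4 + I*√10) = 364 - 91*I*√10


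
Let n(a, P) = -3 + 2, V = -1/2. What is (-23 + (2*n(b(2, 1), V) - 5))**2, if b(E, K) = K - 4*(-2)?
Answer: 900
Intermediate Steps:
V = -1/2 (V = -1*1/2 = -1/2 ≈ -0.50000)
b(E, K) = 8 + K (b(E, K) = K - 1*(-8) = K + 8 = 8 + K)
n(a, P) = -1
(-23 + (2*n(b(2, 1), V) - 5))**2 = (-23 + (2*(-1) - 5))**2 = (-23 + (-2 - 5))**2 = (-23 - 7)**2 = (-30)**2 = 900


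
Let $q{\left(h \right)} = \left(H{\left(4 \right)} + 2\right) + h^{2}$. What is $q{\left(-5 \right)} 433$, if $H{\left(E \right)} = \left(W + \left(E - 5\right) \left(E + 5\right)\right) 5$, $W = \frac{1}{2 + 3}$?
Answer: $-7361$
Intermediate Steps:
$W = \frac{1}{5} \approx 0.2$
$H{\left(E \right)} = 1 + 5 \left(-5 + E\right) \left(5 + E\right)$ ($H{\left(E \right)} = \left(\frac{1}{5} + \left(E - 5\right) \left(E + 5\right)\right) 5 = \left(\frac{1}{5} + \left(-5 + E\right) \left(5 + E\right)\right) 5 = 1 + 5 \left(-5 + E\right) \left(5 + E\right)$)
$q{\left(h \right)} = -42 + h^{2}$ ($q{\left(h \right)} = \left(\left(-124 + 5 \cdot 4^{2}\right) + 2\right) + h^{2} = \left(\left(-124 + 5 \cdot 16\right) + 2\right) + h^{2} = \left(\left(-124 + 80\right) + 2\right) + h^{2} = \left(-44 + 2\right) + h^{2} = -42 + h^{2}$)
$q{\left(-5 \right)} 433 = \left(-42 + \left(-5\right)^{2}\right) 433 = \left(-42 + 25\right) 433 = \left(-17\right) 433 = -7361$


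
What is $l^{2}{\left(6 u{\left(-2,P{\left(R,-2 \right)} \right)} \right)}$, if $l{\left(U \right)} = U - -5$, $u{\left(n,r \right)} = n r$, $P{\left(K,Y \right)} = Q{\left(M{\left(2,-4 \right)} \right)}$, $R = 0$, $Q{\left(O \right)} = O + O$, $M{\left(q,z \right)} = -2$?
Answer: $2809$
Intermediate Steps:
$Q{\left(O \right)} = 2 O$
$P{\left(K,Y \right)} = -4$ ($P{\left(K,Y \right)} = 2 \left(-2\right) = -4$)
$l{\left(U \right)} = 5 + U$ ($l{\left(U \right)} = U + 5 = 5 + U$)
$l^{2}{\left(6 u{\left(-2,P{\left(R,-2 \right)} \right)} \right)} = \left(5 + 6 \left(\left(-2\right) \left(-4\right)\right)\right)^{2} = \left(5 + 6 \cdot 8\right)^{2} = \left(5 + 48\right)^{2} = 53^{2} = 2809$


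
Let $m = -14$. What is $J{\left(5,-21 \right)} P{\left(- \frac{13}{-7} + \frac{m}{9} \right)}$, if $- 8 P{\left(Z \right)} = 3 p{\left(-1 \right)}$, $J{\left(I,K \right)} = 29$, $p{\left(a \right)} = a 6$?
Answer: $\frac{261}{4} \approx 65.25$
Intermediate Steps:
$p{\left(a \right)} = 6 a$
$P{\left(Z \right)} = \frac{9}{4}$ ($P{\left(Z \right)} = - \frac{3 \cdot 6 \left(-1\right)}{8} = - \frac{3 \left(-6\right)}{8} = \left(- \frac{1}{8}\right) \left(-18\right) = \frac{9}{4}$)
$J{\left(5,-21 \right)} P{\left(- \frac{13}{-7} + \frac{m}{9} \right)} = 29 \cdot \frac{9}{4} = \frac{261}{4}$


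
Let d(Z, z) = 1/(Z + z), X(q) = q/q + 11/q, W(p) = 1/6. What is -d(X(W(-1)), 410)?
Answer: -1/477 ≈ -0.0020964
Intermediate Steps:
W(p) = ⅙ (W(p) = 1*(⅙) = ⅙)
X(q) = 1 + 11/q
-d(X(W(-1)), 410) = -1/((11 + ⅙)/(⅙) + 410) = -1/(6*(67/6) + 410) = -1/(67 + 410) = -1/477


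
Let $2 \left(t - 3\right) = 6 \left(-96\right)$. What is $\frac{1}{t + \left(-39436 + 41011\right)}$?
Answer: $\frac{1}{1290} \approx 0.00077519$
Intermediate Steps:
$t = -285$ ($t = 3 + \frac{6 \left(-96\right)}{2} = 3 + \frac{1}{2} \left(-576\right) = 3 - 288 = -285$)
$\frac{1}{t + \left(-39436 + 41011\right)} = \frac{1}{-285 + \left(-39436 + 41011\right)} = \frac{1}{-285 + 1575} = \frac{1}{1290}$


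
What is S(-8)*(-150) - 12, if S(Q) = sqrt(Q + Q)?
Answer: -12 - 600*I ≈ -12.0 - 600.0*I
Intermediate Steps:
S(Q) = sqrt(2)*sqrt(Q) (S(Q) = sqrt(2*Q) = sqrt(2)*sqrt(Q))
S(-8)*(-150) - 12 = (sqrt(2)*sqrt(-8))*(-150) - 12 = (sqrt(2)*(2*I*sqrt(2)))*(-150) - 12 = (4*I)*(-150) - 12 = -600*I - 12 = -12 - 600*I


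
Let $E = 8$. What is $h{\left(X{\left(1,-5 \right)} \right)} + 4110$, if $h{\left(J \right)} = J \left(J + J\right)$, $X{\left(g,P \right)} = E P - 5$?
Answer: $8160$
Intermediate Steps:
$X{\left(g,P \right)} = -5 + 8 P$ ($X{\left(g,P \right)} = 8 P - 5 = -5 + 8 P$)
$h{\left(J \right)} = 2 J^{2}$ ($h{\left(J \right)} = J 2 J = 2 J^{2}$)
$h{\left(X{\left(1,-5 \right)} \right)} + 4110 = 2 \left(-5 + 8 \left(-5\right)\right)^{2} + 4110 = 2 \left(-5 - 40\right)^{2} + 4110 = 2 \left(-45\right)^{2} + 4110 = 2 \cdot 2025 + 4110 = 4050 + 4110 = 8160$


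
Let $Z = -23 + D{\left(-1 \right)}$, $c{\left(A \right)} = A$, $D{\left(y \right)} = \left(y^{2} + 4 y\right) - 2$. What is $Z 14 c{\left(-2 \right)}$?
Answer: $784$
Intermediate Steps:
$D{\left(y \right)} = -2 + y^{2} + 4 y$
$Z = -28$ ($Z = -23 + \left(-2 + \left(-1\right)^{2} + 4 \left(-1\right)\right) = -23 - 5 = -28$)
$Z 14 c{\left(-2 \right)} = \left(-28\right) 14 \left(-2\right) = \left(-392\right) \left(-2\right) = 784$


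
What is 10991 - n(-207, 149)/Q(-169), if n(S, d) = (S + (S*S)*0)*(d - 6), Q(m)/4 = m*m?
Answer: 96591185/8788 ≈ 10991.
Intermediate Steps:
Q(m) = 4*m² (Q(m) = 4*(m*m) = 4*m²)
n(S, d) = S*(-6 + d) (n(S, d) = (S + S²*0)*(-6 + d) = (S + 0)*(-6 + d) = S*(-6 + d))
10991 - n(-207, 149)/Q(-169) = 10991 - (-207*(-6 + 149))/(4*(-169)²) = 10991 - (-207*143)/(4*28561) = 10991 - (-29601)/114244 = 10991 - 1*(-2277/8788) = 10991 + 2277/8788 = 96591185/8788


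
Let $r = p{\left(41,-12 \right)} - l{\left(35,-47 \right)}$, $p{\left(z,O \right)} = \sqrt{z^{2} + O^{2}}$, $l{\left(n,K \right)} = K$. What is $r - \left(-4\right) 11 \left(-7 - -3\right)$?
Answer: $-129 + 5 \sqrt{73} \approx -86.28$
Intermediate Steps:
$p{\left(z,O \right)} = \sqrt{O^{2} + z^{2}}$
$r = 47 + 5 \sqrt{73}$ ($r = \sqrt{\left(-12\right)^{2} + 41^{2}} - -47 = \sqrt{144 + 1681} + 47 = \sqrt{1825} + 47 = 5 \sqrt{73} + 47 = 47 + 5 \sqrt{73} \approx 89.72$)
$r - \left(-4\right) 11 \left(-7 - -3\right) = \left(47 + 5 \sqrt{73}\right) - \left(-4\right) 11 \left(-7 - -3\right) = \left(47 + 5 \sqrt{73}\right) - - 44 \left(-7 + 3\right) = \left(47 + 5 \sqrt{73}\right) - \left(-44\right) \left(-4\right) = \left(47 + 5 \sqrt{73}\right) - 176 = -129 + 5 \sqrt{73}$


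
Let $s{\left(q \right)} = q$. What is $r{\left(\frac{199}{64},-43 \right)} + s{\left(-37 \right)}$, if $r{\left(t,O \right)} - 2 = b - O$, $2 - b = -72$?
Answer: $82$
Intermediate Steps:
$b = 74$ ($b = 2 - -72 = 2 + 72 = 74$)
$r{\left(t,O \right)} = 76 - O$ ($r{\left(t,O \right)} = 2 - \left(-74 + O\right) = 76 - O$)
$r{\left(\frac{199}{64},-43 \right)} + s{\left(-37 \right)} = \left(76 - -43\right) - 37 = \left(76 + 43\right) - 37 = 119 - 37 = 82$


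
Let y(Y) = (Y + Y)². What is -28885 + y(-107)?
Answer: 16911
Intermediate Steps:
y(Y) = 4*Y² (y(Y) = (2*Y)² = 4*Y²)
-28885 + y(-107) = -28885 + 4*(-107)² = -28885 + 4*11449 = -28885 + 45796 = 16911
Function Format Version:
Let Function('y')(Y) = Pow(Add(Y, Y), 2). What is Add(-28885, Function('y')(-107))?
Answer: 16911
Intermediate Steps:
Function('y')(Y) = Mul(4, Pow(Y, 2)) (Function('y')(Y) = Pow(Mul(2, Y), 2) = Mul(4, Pow(Y, 2)))
Add(-28885, Function('y')(-107)) = Add(-28885, Mul(4, Pow(-107, 2))) = Add(-28885, Mul(4, 11449)) = Add(-28885, 45796) = 16911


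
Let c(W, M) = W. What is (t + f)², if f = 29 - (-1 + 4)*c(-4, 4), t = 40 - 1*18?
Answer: 3969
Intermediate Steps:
t = 22 (t = 40 - 18 = 22)
f = 41 (f = 29 - (-1 + 4)*(-4) = 29 - 3*(-4) = 29 - 1*(-12) = 29 + 12 = 41)
(t + f)² = (22 + 41)² = 63² = 3969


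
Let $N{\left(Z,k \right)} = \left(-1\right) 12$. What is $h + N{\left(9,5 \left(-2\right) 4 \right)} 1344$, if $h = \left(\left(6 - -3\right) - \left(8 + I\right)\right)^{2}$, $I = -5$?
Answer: $-16092$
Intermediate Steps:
$N{\left(Z,k \right)} = -12$
$h = 36$ ($h = \left(\left(6 - -3\right) - 3\right)^{2} = \left(\left(6 + 3\right) + \left(-8 + 5\right)\right)^{2} = \left(9 - 3\right)^{2} = 6^{2} = 36$)
$h + N{\left(9,5 \left(-2\right) 4 \right)} 1344 = 36 - 16128 = -16092$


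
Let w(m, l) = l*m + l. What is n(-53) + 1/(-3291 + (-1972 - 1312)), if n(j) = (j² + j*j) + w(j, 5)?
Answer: 35228849/6575 ≈ 5358.0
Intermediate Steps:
w(m, l) = l + l*m
n(j) = 5 + 2*j² + 5*j (n(j) = (j² + j*j) + 5*(1 + j) = (j² + j²) + (5 + 5*j) = 2*j² + (5 + 5*j) = 5 + 2*j² + 5*j)
n(-53) + 1/(-3291 + (-1972 - 1312)) = (5 + 2*(-53)² + 5*(-53)) + 1/(-3291 + (-1972 - 1312)) = (5 + 2*2809 - 265) + 1/(-3291 - 3284) = (5 + 5618 - 265) + 1/(-6575) = 5358 - 1/6575 = 35228849/6575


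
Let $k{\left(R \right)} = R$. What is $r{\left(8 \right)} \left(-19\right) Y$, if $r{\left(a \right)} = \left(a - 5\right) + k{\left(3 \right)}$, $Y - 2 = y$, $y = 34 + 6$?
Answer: $-4788$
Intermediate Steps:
$y = 40$
$Y = 42$ ($Y = 2 + 40 = 42$)
$r{\left(a \right)} = -2 + a$ ($r{\left(a \right)} = \left(a - 5\right) + 3 = \left(-5 + a\right) + 3 = -2 + a$)
$r{\left(8 \right)} \left(-19\right) Y = \left(-2 + 8\right) \left(-19\right) 42 = 6 \left(-19\right) 42 = \left(-114\right) 42 = -4788$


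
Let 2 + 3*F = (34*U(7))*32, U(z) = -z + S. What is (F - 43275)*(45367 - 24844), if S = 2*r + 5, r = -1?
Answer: -917918539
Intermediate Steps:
S = 3 (S = 2*(-1) + 5 = -2 + 5 = 3)
U(z) = 3 - z (U(z) = -z + 3 = 3 - z)
F = -4354/3 (F = -2/3 + ((34*(3 - 1*7))*32)/3 = -2/3 + ((34*(3 - 7))*32)/3 = -2/3 + ((34*(-4))*32)/3 = -2/3 + (-136*32)/3 = -2/3 + (1/3)*(-4352) = -2/3 - 4352/3 = -4354/3 ≈ -1451.3)
(F - 43275)*(45367 - 24844) = (-4354/3 - 43275)*(45367 - 24844) = -134179/3*20523 = -917918539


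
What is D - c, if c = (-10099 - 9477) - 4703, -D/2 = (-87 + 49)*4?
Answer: 24583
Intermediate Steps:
D = 304 (D = -2*(-87 + 49)*4 = -(-76)*4 = -2*(-152) = 304)
c = -24279 (c = -19576 - 4703 = -24279)
D - c = 304 - 1*(-24279) = 304 + 24279 = 24583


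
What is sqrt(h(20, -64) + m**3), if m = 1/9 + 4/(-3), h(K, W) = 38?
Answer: sqrt(26371)/27 ≈ 6.0145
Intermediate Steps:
m = -11/9 (m = 1*(1/9) + 4*(-1/3) = 1/9 - 4/3 = -11/9 ≈ -1.2222)
sqrt(h(20, -64) + m**3) = sqrt(38 + (-11/9)**3) = sqrt(38 - 1331/729) = sqrt(26371/729) = sqrt(26371)/27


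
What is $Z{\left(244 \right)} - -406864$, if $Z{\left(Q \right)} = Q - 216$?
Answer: $406892$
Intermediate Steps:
$Z{\left(Q \right)} = -216 + Q$ ($Z{\left(Q \right)} = Q - 216 = -216 + Q$)
$Z{\left(244 \right)} - -406864 = \left(-216 + 244\right) - -406864 = 28 + 406864 = 406892$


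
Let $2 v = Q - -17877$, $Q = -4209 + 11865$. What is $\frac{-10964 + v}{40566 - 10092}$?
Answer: $\frac{3605}{60948} \approx 0.059149$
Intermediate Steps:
$Q = 7656$
$v = \frac{25533}{2}$ ($v = \frac{7656 - -17877}{2} = \frac{7656 + 17877}{2} = \frac{1}{2} \cdot 25533 = \frac{25533}{2} \approx 12767.0$)
$\frac{-10964 + v}{40566 - 10092} = \frac{-10964 + \frac{25533}{2}}{40566 - 10092} = \frac{3605}{2 \cdot 30474} = \frac{3605}{2} \cdot \frac{1}{30474} = \frac{3605}{60948}$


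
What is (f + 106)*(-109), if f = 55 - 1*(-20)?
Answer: -19729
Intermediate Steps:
f = 75 (f = 55 + 20 = 75)
(f + 106)*(-109) = (75 + 106)*(-109) = 181*(-109) = -19729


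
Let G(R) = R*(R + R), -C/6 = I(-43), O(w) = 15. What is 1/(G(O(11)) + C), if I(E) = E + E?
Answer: 1/966 ≈ 0.0010352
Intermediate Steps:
I(E) = 2*E
C = 516 (C = -12*(-43) = -6*(-86) = 516)
G(R) = 2*R**2 (G(R) = R*(2*R) = 2*R**2)
1/(G(O(11)) + C) = 1/(2*15**2 + 516) = 1/(2*225 + 516) = 1/(450 + 516) = 1/966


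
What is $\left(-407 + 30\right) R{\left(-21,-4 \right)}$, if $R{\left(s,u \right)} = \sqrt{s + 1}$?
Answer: $- 754 i \sqrt{5} \approx - 1686.0 i$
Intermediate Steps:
$R{\left(s,u \right)} = \sqrt{1 + s}$
$\left(-407 + 30\right) R{\left(-21,-4 \right)} = \left(-407 + 30\right) \sqrt{1 - 21} = - 377 \sqrt{-20} = - 377 \cdot 2 i \sqrt{5} = - 754 i \sqrt{5}$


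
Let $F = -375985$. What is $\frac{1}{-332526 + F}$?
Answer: $- \frac{1}{708511} \approx -1.4114 \cdot 10^{-6}$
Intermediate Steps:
$\frac{1}{-332526 + F} = \frac{1}{-332526 - 375985} = \frac{1}{-708511} = - \frac{1}{708511}$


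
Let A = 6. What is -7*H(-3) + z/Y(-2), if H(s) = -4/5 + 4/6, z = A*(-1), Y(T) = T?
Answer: 59/15 ≈ 3.9333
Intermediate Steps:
z = -6 (z = 6*(-1) = -6)
H(s) = -2/15 (H(s) = -4*⅕ + 4*(⅙) = -⅘ + ⅔ = -2/15)
-7*H(-3) + z/Y(-2) = -7*(-2/15) - 6/(-2) = 14/15 - 6*(-½) = 14/15 + 3 = 59/15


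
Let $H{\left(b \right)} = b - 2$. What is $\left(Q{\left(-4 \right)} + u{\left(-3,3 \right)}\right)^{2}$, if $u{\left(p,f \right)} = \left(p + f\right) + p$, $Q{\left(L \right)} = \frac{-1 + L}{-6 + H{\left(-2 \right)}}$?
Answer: $\frac{25}{4} \approx 6.25$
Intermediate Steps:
$H{\left(b \right)} = -2 + b$ ($H{\left(b \right)} = b - 2 = -2 + b$)
$Q{\left(L \right)} = \frac{1}{10} - \frac{L}{10}$ ($Q{\left(L \right)} = \frac{-1 + L}{-6 - 4} = \frac{-1 + L}{-10} = \left(-1 + L\right) \left(- \frac{1}{10}\right) = \frac{1}{10} - \frac{L}{10}$)
$u{\left(p,f \right)} = f + 2 p$ ($u{\left(p,f \right)} = \left(f + p\right) + p = f + 2 p$)
$\left(Q{\left(-4 \right)} + u{\left(-3,3 \right)}\right)^{2} = \left(\left(\frac{1}{10} - - \frac{2}{5}\right) + \left(3 + 2 \left(-3\right)\right)\right)^{2} = \left(\left(\frac{1}{10} + \frac{2}{5}\right) + \left(3 - 6\right)\right)^{2} = \left(\frac{1}{2} - 3\right)^{2} = \left(- \frac{5}{2}\right)^{2} = \frac{25}{4}$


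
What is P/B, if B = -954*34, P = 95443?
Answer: -95443/32436 ≈ -2.9425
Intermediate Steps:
B = -32436
P/B = 95443/(-32436) = 95443*(-1/32436) = -95443/32436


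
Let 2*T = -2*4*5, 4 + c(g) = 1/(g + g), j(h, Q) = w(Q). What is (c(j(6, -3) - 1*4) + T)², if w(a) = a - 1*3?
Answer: 231361/400 ≈ 578.40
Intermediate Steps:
w(a) = -3 + a (w(a) = a - 3 = -3 + a)
j(h, Q) = -3 + Q
c(g) = -4 + 1/(2*g) (c(g) = -4 + 1/(g + g) = -4 + 1/(2*g))
T = -20 (T = (-2*4*5)/2 = (-8*5)/2 = (½)*(-40) = -20)
(c(j(6, -3) - 1*4) + T)² = ((-4 + 1/(2*((-3 - 3) - 1*4))) - 20)² = ((-4 + 1/(2*(-6 - 4))) - 20)² = ((-4 + (½)/(-10)) - 20)² = ((-4 + (½)*(-⅒)) - 20)² = ((-4 - 1/20) - 20)² = (-81/20 - 20)² = (-481/20)² = 231361/400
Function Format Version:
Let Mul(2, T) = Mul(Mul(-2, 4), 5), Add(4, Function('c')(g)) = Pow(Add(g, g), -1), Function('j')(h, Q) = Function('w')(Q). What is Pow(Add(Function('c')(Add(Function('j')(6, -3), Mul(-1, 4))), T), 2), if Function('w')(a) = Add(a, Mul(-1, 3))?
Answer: Rational(231361, 400) ≈ 578.40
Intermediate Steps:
Function('w')(a) = Add(-3, a) (Function('w')(a) = Add(a, -3) = Add(-3, a))
Function('j')(h, Q) = Add(-3, Q)
Function('c')(g) = Add(-4, Mul(Rational(1, 2), Pow(g, -1))) (Function('c')(g) = Add(-4, Pow(Add(g, g), -1)) = Add(-4, Pow(Mul(2, g), -1)) = Add(-4, Mul(Rational(1, 2), Pow(g, -1))))
T = -20 (T = Mul(Rational(1, 2), Mul(Mul(-2, 4), 5)) = Mul(Rational(1, 2), Mul(-8, 5)) = Mul(Rational(1, 2), -40) = -20)
Pow(Add(Function('c')(Add(Function('j')(6, -3), Mul(-1, 4))), T), 2) = Pow(Add(Add(-4, Mul(Rational(1, 2), Pow(Add(Add(-3, -3), Mul(-1, 4)), -1))), -20), 2) = Pow(Add(Add(-4, Mul(Rational(1, 2), Pow(Add(-6, -4), -1))), -20), 2) = Pow(Add(Add(-4, Mul(Rational(1, 2), Pow(-10, -1))), -20), 2) = Pow(Add(Add(-4, Mul(Rational(1, 2), Rational(-1, 10))), -20), 2) = Pow(Add(Add(-4, Rational(-1, 20)), -20), 2) = Pow(Add(Rational(-81, 20), -20), 2) = Pow(Rational(-481, 20), 2) = Rational(231361, 400)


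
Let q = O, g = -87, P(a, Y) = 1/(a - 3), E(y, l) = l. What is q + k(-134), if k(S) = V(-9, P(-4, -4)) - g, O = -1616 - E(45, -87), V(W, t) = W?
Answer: -1451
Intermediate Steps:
P(a, Y) = 1/(-3 + a)
O = -1529 (O = -1616 - 1*(-87) = -1616 + 87 = -1529)
q = -1529
k(S) = 78 (k(S) = -9 - 1*(-87) = -9 + 87 = 78)
q + k(-134) = -1529 + 78 = -1451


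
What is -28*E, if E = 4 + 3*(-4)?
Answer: 224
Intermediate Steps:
E = -8 (E = 4 - 12 = -8)
-28*E = -28*(-8) = 224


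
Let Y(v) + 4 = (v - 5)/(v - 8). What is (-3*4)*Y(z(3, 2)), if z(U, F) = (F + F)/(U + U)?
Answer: 450/11 ≈ 40.909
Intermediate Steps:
z(U, F) = F/U (z(U, F) = (2*F)/((2*U)) = (2*F)*(1/(2*U)) = F/U)
Y(v) = -4 + (-5 + v)/(-8 + v) (Y(v) = -4 + (v - 5)/(v - 8) = -4 + (-5 + v)/(-8 + v))
(-3*4)*Y(z(3, 2)) = (-3*4)*(3*(9 - 2/3)/(-8 + 2/3)) = -36*(9 - 2/3)/(-8 + 2*(⅓)) = -36*(9 - 1*⅔)/(-8 + ⅔) = -36*(9 - ⅔)/(-22/3) = -36*(-3)*25/(22*3) = -12*(-75/22) = 450/11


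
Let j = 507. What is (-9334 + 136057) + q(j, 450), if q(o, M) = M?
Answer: 127173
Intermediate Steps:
(-9334 + 136057) + q(j, 450) = (-9334 + 136057) + 450 = 126723 + 450 = 127173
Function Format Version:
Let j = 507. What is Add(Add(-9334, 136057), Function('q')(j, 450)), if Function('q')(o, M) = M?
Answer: 127173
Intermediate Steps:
Add(Add(-9334, 136057), Function('q')(j, 450)) = Add(Add(-9334, 136057), 450) = Add(126723, 450) = 127173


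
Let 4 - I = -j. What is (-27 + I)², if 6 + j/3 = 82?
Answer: 42025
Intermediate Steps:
j = 228 (j = -18 + 3*82 = -18 + 246 = 228)
I = 232 (I = 4 - (-1)*228 = 4 - 1*(-228) = 4 + 228 = 232)
(-27 + I)² = (-27 + 232)² = 205² = 42025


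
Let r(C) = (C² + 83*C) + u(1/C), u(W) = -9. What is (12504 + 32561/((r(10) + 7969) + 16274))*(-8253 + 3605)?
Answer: -365661898154/6291 ≈ -5.8125e+7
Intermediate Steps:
r(C) = -9 + C² + 83*C (r(C) = (C² + 83*C) - 9 = -9 + C² + 83*C)
(12504 + 32561/((r(10) + 7969) + 16274))*(-8253 + 3605) = (12504 + 32561/(((-9 + 10² + 83*10) + 7969) + 16274))*(-8253 + 3605) = (12504 + 32561/(((-9 + 100 + 830) + 7969) + 16274))*(-4648) = (12504 + 32561/((921 + 7969) + 16274))*(-4648) = (12504 + 32561/(8890 + 16274))*(-4648) = (12504 + 32561/25164)*(-4648) = (314683217/25164)*(-4648) = -365661898154/6291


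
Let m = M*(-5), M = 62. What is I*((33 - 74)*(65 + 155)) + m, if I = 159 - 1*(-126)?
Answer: -2571010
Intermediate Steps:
m = -310 (m = 62*(-5) = -310)
I = 285 (I = 159 + 126 = 285)
I*((33 - 74)*(65 + 155)) + m = 285*((33 - 74)*(65 + 155)) - 310 = 285*(-41*220) - 310 = 285*(-9020) - 310 = -2570700 - 310 = -2571010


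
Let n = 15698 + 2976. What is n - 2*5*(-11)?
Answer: 18784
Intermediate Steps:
n = 18674
n - 2*5*(-11) = 18674 - 2*5*(-11) = 18674 - 10*(-11) = 18674 - 1*(-110) = 18674 + 110 = 18784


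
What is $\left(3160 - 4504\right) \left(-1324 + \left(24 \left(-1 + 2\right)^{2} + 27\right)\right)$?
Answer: $1710912$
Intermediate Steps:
$\left(3160 - 4504\right) \left(-1324 + \left(24 \left(-1 + 2\right)^{2} + 27\right)\right) = - 1344 \left(-1324 + \left(24 \cdot 1^{2} + 27\right)\right) = - 1344 \left(-1324 + \left(24 \cdot 1 + 27\right)\right) = - 1344 \left(-1324 + \left(24 + 27\right)\right) = - 1344 \left(-1324 + 51\right) = \left(-1344\right) \left(-1273\right) = 1710912$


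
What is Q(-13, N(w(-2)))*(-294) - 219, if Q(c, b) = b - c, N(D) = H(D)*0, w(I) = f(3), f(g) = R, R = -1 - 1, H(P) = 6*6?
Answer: -4041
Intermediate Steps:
H(P) = 36
R = -2
f(g) = -2
w(I) = -2
N(D) = 0 (N(D) = 36*0 = 0)
Q(-13, N(w(-2)))*(-294) - 219 = (0 - 1*(-13))*(-294) - 219 = (0 + 13)*(-294) - 219 = 13*(-294) - 219 = -3822 - 219 = -4041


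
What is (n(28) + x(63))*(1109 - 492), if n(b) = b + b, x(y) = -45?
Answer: 6787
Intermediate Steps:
n(b) = 2*b
(n(28) + x(63))*(1109 - 492) = (2*28 - 45)*(1109 - 492) = (56 - 45)*617 = 11*617 = 6787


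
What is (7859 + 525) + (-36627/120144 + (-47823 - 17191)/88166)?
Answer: 14799575240173/1765435984 ≈ 8383.0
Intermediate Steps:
(7859 + 525) + (-36627/120144 + (-47823 - 17191)/88166) = 8384 + (-36627*1/120144 - 65014*1/88166) = 8384 + (-12209/40048 - 32507/44083) = 8384 - 1840049683/1765435984 = 14799575240173/1765435984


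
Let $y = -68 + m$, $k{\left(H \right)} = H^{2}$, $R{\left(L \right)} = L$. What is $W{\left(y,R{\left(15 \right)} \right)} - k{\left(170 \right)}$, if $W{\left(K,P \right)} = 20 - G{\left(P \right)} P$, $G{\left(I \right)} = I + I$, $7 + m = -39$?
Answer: $-29330$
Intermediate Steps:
$m = -46$ ($m = -7 - 39 = -46$)
$G{\left(I \right)} = 2 I$
$y = -114$ ($y = -68 - 46 = -114$)
$W{\left(K,P \right)} = 20 - 2 P^{2}$ ($W{\left(K,P \right)} = 20 - 2 P P = 20 - 2 P^{2}$)
$W{\left(y,R{\left(15 \right)} \right)} - k{\left(170 \right)} = \left(20 - 2 \cdot 15^{2}\right) - 170^{2} = \left(20 - 450\right) - 28900 = -430 - 28900 = -29330$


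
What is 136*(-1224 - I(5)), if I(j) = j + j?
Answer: -167824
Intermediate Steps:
I(j) = 2*j
136*(-1224 - I(5)) = 136*(-1224 - 2*5) = 136*(-1224 - 1*10) = 136*(-1224 - 10) = 136*(-1234) = -167824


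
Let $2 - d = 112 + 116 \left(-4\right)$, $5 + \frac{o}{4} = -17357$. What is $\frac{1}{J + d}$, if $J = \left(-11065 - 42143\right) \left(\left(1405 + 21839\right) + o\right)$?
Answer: $\frac{1}{2458422786} \approx 4.0676 \cdot 10^{-10}$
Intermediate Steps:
$o = -69448$ ($o = -20 + 4 \left(-17357\right) = -20 - 69428 = -69448$)
$J = 2458422432$ ($J = \left(-11065 - 42143\right) \left(\left(1405 + 21839\right) - 69448\right) = - 53208 \left(23244 - 69448\right) = \left(-53208\right) \left(-46204\right) = 2458422432$)
$d = 354$ ($d = 2 - \left(112 + 116 \left(-4\right)\right) = 2 - \left(112 - 464\right) = 2 - -352 = 2 + 352 = 354$)
$\frac{1}{J + d} = \frac{1}{2458422432 + 354} = \frac{1}{2458422786}$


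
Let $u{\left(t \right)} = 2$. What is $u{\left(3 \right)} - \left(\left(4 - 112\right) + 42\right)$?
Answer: $68$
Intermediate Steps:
$u{\left(3 \right)} - \left(\left(4 - 112\right) + 42\right) = 2 - \left(\left(4 - 112\right) + 42\right) = 2 - \left(-108 + 42\right) = 2 - -66 = 2 + 66 = 68$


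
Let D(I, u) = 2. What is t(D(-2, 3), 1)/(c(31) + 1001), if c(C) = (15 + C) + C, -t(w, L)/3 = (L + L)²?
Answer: -6/539 ≈ -0.011132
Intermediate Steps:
t(w, L) = -12*L² (t(w, L) = -3*(L + L)² = -3*4*L² = -12*L²)
c(C) = 15 + 2*C
t(D(-2, 3), 1)/(c(31) + 1001) = (-12*1²)/((15 + 2*31) + 1001) = (-12*1)/((15 + 62) + 1001) = -12/(77 + 1001) = -12/1078 = -12*1/1078 = -6/539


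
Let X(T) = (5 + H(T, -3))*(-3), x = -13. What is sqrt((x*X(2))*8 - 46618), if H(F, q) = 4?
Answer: I*sqrt(43810) ≈ 209.31*I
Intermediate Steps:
X(T) = -27 (X(T) = (5 + 4)*(-3) = 9*(-3) = -27)
sqrt((x*X(2))*8 - 46618) = sqrt(-13*(-27)*8 - 46618) = sqrt(351*8 - 46618) = sqrt(2808 - 46618) = sqrt(-43810) = I*sqrt(43810)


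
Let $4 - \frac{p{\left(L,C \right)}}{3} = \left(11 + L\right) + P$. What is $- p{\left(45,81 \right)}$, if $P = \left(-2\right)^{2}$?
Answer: $168$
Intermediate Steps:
$P = 4$
$p{\left(L,C \right)} = -33 - 3 L$ ($p{\left(L,C \right)} = 12 - 3 \left(\left(11 + L\right) + 4\right) = 12 - 3 \left(15 + L\right) = 12 - \left(45 + 3 L\right) = -33 - 3 L$)
$- p{\left(45,81 \right)} = - (-33 - 135) = \left(-1\right) \left(-168\right) = 168$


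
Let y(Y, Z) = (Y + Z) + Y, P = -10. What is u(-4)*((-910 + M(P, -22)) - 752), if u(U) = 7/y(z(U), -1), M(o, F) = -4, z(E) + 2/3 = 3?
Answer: -34986/11 ≈ -3180.5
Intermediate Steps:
z(E) = 7/3 (z(E) = -⅔ + 3 = 7/3)
y(Y, Z) = Z + 2*Y
u(U) = 21/11 (u(U) = 7/(-1 + 2*(7/3)) = 7/(-1 + 14/3) = 7/(11/3) = 7*(3/11) = 21/11)
u(-4)*((-910 + M(P, -22)) - 752) = 21*((-910 - 4) - 752)/11 = 21*(-914 - 752)/11 = (21/11)*(-1666) = -34986/11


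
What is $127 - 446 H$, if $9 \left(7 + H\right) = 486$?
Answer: $-20835$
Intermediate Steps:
$H = 47$ ($H = -7 + \frac{1}{9} \cdot 486 = -7 + 54 = 47$)
$127 - 446 H = 127 - 20962 = -20835$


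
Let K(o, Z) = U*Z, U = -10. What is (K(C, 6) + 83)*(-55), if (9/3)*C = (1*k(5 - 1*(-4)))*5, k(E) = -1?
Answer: -1265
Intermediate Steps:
C = -5/3 (C = ((1*(-1))*5)/3 = (-1*5)/3 = (⅓)*(-5) = -5/3 ≈ -1.6667)
K(o, Z) = -10*Z
(K(C, 6) + 83)*(-55) = (-10*6 + 83)*(-55) = (-60 + 83)*(-55) = 23*(-55) = -1265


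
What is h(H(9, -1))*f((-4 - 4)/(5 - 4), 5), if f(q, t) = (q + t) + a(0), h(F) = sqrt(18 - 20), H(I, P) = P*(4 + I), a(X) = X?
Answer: -3*I*sqrt(2) ≈ -4.2426*I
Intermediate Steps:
h(F) = I*sqrt(2) (h(F) = sqrt(-2) = I*sqrt(2))
f(q, t) = q + t (f(q, t) = (q + t) + 0 = q + t)
h(H(9, -1))*f((-4 - 4)/(5 - 4), 5) = (I*sqrt(2))*((-4 - 4)/(5 - 4) + 5) = (I*sqrt(2))*(-8/1 + 5) = (I*sqrt(2))*(-8*1 + 5) = (I*sqrt(2))*(-8 + 5) = (I*sqrt(2))*(-3) = -3*I*sqrt(2)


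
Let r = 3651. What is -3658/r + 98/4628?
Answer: -8285713/8448414 ≈ -0.98074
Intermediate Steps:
-3658/r + 98/4628 = -3658/3651 + 98/4628 = -3658*1/3651 + 98*(1/4628) = -3658/3651 + 49/2314 = -8285713/8448414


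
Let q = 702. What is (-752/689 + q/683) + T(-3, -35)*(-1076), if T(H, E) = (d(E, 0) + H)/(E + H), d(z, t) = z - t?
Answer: -506381550/470587 ≈ -1076.1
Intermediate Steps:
T(H, E) = 1 (T(H, E) = ((E - 1*0) + H)/(E + H) = ((E + 0) + H)/(E + H) = (E + H)/(E + H) = 1)
(-752/689 + q/683) + T(-3, -35)*(-1076) = (-752/689 + 702/683) + 1*(-1076) = (-752*1/689 + 702*(1/683)) - 1076 = (-752/689 + 702/683) - 1076 = -29938/470587 - 1076 = -506381550/470587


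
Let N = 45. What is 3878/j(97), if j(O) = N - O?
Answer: -1939/26 ≈ -74.577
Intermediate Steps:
j(O) = 45 - O
3878/j(97) = 3878/(45 - 1*97) = 3878/(45 - 97) = 3878/(-52) = 3878*(-1/52) = -1939/26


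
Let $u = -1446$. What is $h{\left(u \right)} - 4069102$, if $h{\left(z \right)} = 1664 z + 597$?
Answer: $-6474649$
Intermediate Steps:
$h{\left(z \right)} = 597 + 1664 z$
$h{\left(u \right)} - 4069102 = \left(597 + 1664 \left(-1446\right)\right) - 4069102 = \left(597 - 2406144\right) - 4069102 = -2405547 - 4069102 = -6474649$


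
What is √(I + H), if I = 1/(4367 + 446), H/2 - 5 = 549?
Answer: √25666790465/4813 ≈ 33.287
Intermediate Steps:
H = 1108 (H = 10 + 2*549 = 10 + 1098 = 1108)
I = 1/4813 ≈ 0.00020777
√(I + H) = √(1/4813 + 1108) = √(5332805/4813) = √25666790465/4813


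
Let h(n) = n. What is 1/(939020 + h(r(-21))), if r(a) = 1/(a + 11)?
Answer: 10/9390199 ≈ 1.0649e-6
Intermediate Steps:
r(a) = 1/(11 + a)
1/(939020 + h(r(-21))) = 1/(939020 + 1/(11 - 21)) = 1/(939020 + 1/(-10)) = 1/(939020 - 1/10) = 1/(9390199/10) = 10/9390199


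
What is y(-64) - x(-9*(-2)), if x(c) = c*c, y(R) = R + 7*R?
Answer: -836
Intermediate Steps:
y(R) = 8*R
x(c) = c²
y(-64) - x(-9*(-2)) = 8*(-64) - (-9*(-2))² = -512 - 1*18² = -512 - 1*324 = -512 - 324 = -836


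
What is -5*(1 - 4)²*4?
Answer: -180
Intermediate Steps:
-5*(1 - 4)²*4 = -5*(-3)²*4 = -5*9*4 = -45*4 = -180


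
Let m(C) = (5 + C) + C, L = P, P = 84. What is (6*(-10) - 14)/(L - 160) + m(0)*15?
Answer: 2887/38 ≈ 75.974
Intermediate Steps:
L = 84
m(C) = 5 + 2*C
(6*(-10) - 14)/(L - 160) + m(0)*15 = (6*(-10) - 14)/(84 - 160) + (5 + 2*0)*15 = (-60 - 14)/(-76) + (5 + 0)*15 = -74*(-1/76) + 5*15 = 37/38 + 75 = 2887/38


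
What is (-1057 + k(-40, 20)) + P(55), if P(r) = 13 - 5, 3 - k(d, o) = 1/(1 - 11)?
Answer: -10459/10 ≈ -1045.9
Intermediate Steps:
k(d, o) = 31/10 (k(d, o) = 3 - 1/(1 - 11) = 3 - 1/(-10) = 3 - 1*(-⅒) = 3 + ⅒ = 31/10)
P(r) = 8
(-1057 + k(-40, 20)) + P(55) = (-1057 + 31/10) + 8 = -10539/10 + 8 = -10459/10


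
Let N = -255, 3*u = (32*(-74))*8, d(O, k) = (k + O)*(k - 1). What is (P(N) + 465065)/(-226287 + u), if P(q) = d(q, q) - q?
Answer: -357528/139561 ≈ -2.5618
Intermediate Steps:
d(O, k) = (-1 + k)*(O + k) (d(O, k) = (O + k)*(-1 + k) = (-1 + k)*(O + k))
u = -18944/3 (u = ((32*(-74))*8)/3 = (-2368*8)/3 = (1/3)*(-18944) = -18944/3 ≈ -6314.7)
P(q) = -3*q + 2*q**2 (P(q) = (q**2 - q - q + q*q) - q = (q**2 - q - q + q**2) - q = (-2*q + 2*q**2) - q = -3*q + 2*q**2)
(P(N) + 465065)/(-226287 + u) = (-255*(-3 + 2*(-255)) + 465065)/(-226287 - 18944/3) = (-255*(-3 - 510) + 465065)/(-697805/3) = (-255*(-513) + 465065)*(-3/697805) = (130815 + 465065)*(-3/697805) = 595880*(-3/697805) = -357528/139561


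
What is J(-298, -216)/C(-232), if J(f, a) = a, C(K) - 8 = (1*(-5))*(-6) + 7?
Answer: -24/5 ≈ -4.8000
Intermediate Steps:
C(K) = 45 (C(K) = 8 + ((1*(-5))*(-6) + 7) = 8 + (-5*(-6) + 7) = 8 + (30 + 7) = 8 + 37 = 45)
J(-298, -216)/C(-232) = -216/45 = -216*1/45 = -24/5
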